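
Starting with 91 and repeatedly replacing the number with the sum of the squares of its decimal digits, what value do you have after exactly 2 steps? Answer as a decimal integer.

68

91 → 9² + 1² = 81 + 1 = 82
82 → 8² + 2² = 64 + 4 = 68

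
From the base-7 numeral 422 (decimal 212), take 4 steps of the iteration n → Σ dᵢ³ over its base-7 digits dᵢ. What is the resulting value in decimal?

92

212 = (4,2,2)_7 → 4³ + 2³ + 2³ = 80
80 = (1,4,3)_7 → 1³ + 4³ + 3³ = 92
92 = (1,6,1)_7 → 1³ + 6³ + 1³ = 218
218 = (4,3,1)_7 → 4³ + 3³ + 1³ = 92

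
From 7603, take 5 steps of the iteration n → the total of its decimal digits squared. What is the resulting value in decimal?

1

7603 → 7² + 6² + 0² + 3² = 49 + 36 + 0 + 9 = 94
94 → 9² + 4² = 81 + 16 = 97
97 → 9² + 7² = 81 + 49 = 130
130 → 1² + 3² + 0² = 1 + 9 + 0 = 10
10 → 1² + 0² = 1 + 0 = 1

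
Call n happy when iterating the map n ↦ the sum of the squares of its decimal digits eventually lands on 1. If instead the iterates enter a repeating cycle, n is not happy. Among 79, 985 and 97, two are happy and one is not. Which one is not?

79: 79 → 130 → 10 → 1  — reaches 1 (happy)
985: 985 → 170 → 50 → 25 → 29 → 85 → 89 → 145 → 42 → 20 → 4 → 16 → 37 → 58 → 89  — repeats 89 (not happy)
97: 97 → 130 → 10 → 1  — reaches 1 (happy)

985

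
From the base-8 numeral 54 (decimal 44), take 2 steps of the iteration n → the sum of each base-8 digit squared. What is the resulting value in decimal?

26

44 = (5,4)_8 → 5² + 4² = 25 + 16 = 41
41 = (5,1)_8 → 5² + 1² = 25 + 1 = 26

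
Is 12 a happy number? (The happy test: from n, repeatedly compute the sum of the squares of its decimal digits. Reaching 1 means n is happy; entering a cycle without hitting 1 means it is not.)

not happy

12 → 1² + 2² = 5
5 → 5² = 25
25 → 2² + 5² = 29
29 → 2² + 9² = 85
85 → 8² + 5² = 89
89 → 8² + 9² = 145
145 → 1² + 4² + 5² = 42
42 → 4² + 2² = 20
20 → 2² + 0² = 4
4 → 4² = 16
16 → 1² + 6² = 37
37 → 3² + 7² = 58
58 → 5² + 8² = 89  — 89 already seen; the sequence cycles without reaching 1.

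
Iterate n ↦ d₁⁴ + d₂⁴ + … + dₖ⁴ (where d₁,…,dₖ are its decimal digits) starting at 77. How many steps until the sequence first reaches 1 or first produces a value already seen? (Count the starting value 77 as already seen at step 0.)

13

77 → 7⁴ + 7⁴ = 2401 + 2401 = 4802
4802 → 4⁴ + 8⁴ + 0⁴ + 2⁴ = 256 + 4096 + 0 + 16 = 4368
4368 → 4⁴ + 3⁴ + 6⁴ + 8⁴ = 256 + 81 + 1296 + 4096 = 5729
5729 → 5⁴ + 7⁴ + 2⁴ + 9⁴ = 625 + 2401 + 16 + 6561 = 9603
9603 → 9⁴ + 6⁴ + 0⁴ + 3⁴ = 6561 + 1296 + 0 + 81 = 7938
7938 → 7⁴ + 9⁴ + 3⁴ + 8⁴ = 2401 + 6561 + 81 + 4096 = 13139
13139 → 1⁴ + 3⁴ + 1⁴ + 3⁴ + 9⁴ = 1 + 81 + 1 + 81 + 6561 = 6725
6725 → 6⁴ + 7⁴ + 2⁴ + 5⁴ = 1296 + 2401 + 16 + 625 = 4338
4338 → 4⁴ + 3⁴ + 3⁴ + 8⁴ = 256 + 81 + 81 + 4096 = 4514
4514 → 4⁴ + 5⁴ + 1⁴ + 4⁴ = 256 + 625 + 1 + 256 = 1138
1138 → 1⁴ + 1⁴ + 3⁴ + 8⁴ = 1 + 1 + 81 + 4096 = 4179
4179 → 4⁴ + 1⁴ + 7⁴ + 9⁴ = 256 + 1 + 2401 + 6561 = 9219
9219 → 9⁴ + 2⁴ + 1⁴ + 9⁴ = 6561 + 16 + 1 + 6561 = 13139  — 13139 repeats.
That took 13 steps.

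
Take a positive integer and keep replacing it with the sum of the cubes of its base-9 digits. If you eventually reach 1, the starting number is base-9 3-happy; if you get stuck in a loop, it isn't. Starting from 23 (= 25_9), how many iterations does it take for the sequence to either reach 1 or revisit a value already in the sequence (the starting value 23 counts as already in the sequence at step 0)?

23 = (2,5)_9 → 2³ + 5³ = 133
133 = (1,5,7)_9 → 1³ + 5³ + 7³ = 469
469 = (5,7,1)_9 → 5³ + 7³ + 1³ = 469  — 469 repeats.
That took 3 steps.

3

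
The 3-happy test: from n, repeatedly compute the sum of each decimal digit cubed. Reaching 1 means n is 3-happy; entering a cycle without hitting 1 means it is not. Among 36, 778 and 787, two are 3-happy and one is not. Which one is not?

36

36: 36 → 243 → 99 → 1458 → 702 → 351 → 153 → 153  — repeats 153 (not 3-happy)
778: 778 → 1198 → 1243 → 100 → 1  — reaches 1 (3-happy)
787: 787 → 1198 → 1243 → 100 → 1  — reaches 1 (3-happy)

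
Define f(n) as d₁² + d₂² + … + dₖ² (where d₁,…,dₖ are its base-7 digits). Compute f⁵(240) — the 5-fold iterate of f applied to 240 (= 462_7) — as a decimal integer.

240 = (4,6,2)_7 → 56
56 = (1,1,0)_7 → 2
2 = (2)_7 → 4
4 = (4)_7 → 16
16 = (2,2)_7 → 8

8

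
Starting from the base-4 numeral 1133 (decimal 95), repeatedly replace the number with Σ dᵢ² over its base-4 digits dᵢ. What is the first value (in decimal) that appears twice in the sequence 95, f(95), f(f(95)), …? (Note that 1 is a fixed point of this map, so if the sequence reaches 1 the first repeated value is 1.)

95 = (1,1,3,3)_4 → 1² + 1² + 3² + 3² = 1 + 1 + 9 + 9 = 20
20 = (1,1,0)_4 → 1² + 1² + 0² = 1 + 1 + 0 = 2
2 = (2)_4 → 2² = 4
4 = (1,0)_4 → 1² + 0² = 1 + 0 = 1  — reached the fixed point 1.
1 → 1, so 1 is the first repeated value.

1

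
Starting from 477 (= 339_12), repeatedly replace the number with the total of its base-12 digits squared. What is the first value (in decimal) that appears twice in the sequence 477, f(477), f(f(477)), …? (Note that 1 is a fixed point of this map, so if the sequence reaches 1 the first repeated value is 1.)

477 = (3,3,9)_12 → 3² + 3² + 9² = 9 + 9 + 81 = 99
99 = (8,3)_12 → 8² + 3² = 64 + 9 = 73
73 = (6,1)_12 → 6² + 1² = 36 + 1 = 37
37 = (3,1)_12 → 3² + 1² = 9 + 1 = 10
10 = (10)_12 → 10² = 100
100 = (8,4)_12 → 8² + 4² = 64 + 16 = 80
80 = (6,8)_12 → 6² + 8² = 36 + 64 = 100  — 100 already appeared earlier.

100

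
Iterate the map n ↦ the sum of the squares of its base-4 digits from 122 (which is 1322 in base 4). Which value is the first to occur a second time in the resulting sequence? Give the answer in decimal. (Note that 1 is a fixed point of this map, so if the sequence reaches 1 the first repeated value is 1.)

1

122 = (1,3,2,2)_4 → 1² + 3² + 2² + 2² = 18
18 = (1,0,2)_4 → 1² + 0² + 2² = 5
5 = (1,1)_4 → 1² + 1² = 2
2 = (2)_4 → 2² = 4
4 = (1,0)_4 → 1² + 0² = 1  — reached the fixed point 1.
1 → 1, so 1 is the first repeated value.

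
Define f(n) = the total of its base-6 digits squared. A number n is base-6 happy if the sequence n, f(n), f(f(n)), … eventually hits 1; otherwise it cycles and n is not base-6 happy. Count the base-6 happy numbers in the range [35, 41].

35: 35 → 50 → 9 → 10 → 17 → 29 → 41 → 26 → 20 → 13 → 5 → 25 → 17  — not base-6 happy
36: 36 → 1  — base-6 happy
37: 37 → 2 → 4 → 16 → 20 → 13 → 5 → 25 → 17 → 29 → 41 → 26 → 20  — not base-6 happy
38: 38 → 5 → 25 → 17 → 29 → 41 → 26 → 20 → 13 → 5  — not base-6 happy
39: 39 → 10 → 17 → 29 → 41 → 26 → 20 → 13 → 5 → 25 → 17  — not base-6 happy
40: 40 → 17 → 29 → 41 → 26 → 20 → 13 → 5 → 25 → 17  — not base-6 happy
41: 41 → 26 → 20 → 13 → 5 → 25 → 17 → 29 → 41  — not base-6 happy
base-6 happy: 36

1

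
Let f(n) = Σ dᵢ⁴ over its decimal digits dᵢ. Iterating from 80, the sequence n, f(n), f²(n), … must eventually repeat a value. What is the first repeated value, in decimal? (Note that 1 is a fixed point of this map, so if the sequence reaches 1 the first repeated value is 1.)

80 → 8⁴ + 0⁴ = 4096
4096 → 4⁴ + 0⁴ + 9⁴ + 6⁴ = 8113
8113 → 8⁴ + 1⁴ + 1⁴ + 3⁴ = 4179
4179 → 4⁴ + 1⁴ + 7⁴ + 9⁴ = 9219
9219 → 9⁴ + 2⁴ + 1⁴ + 9⁴ = 13139
13139 → 1⁴ + 3⁴ + 1⁴ + 3⁴ + 9⁴ = 6725
6725 → 6⁴ + 7⁴ + 2⁴ + 5⁴ = 4338
4338 → 4⁴ + 3⁴ + 3⁴ + 8⁴ = 4514
4514 → 4⁴ + 5⁴ + 1⁴ + 4⁴ = 1138
1138 → 1⁴ + 1⁴ + 3⁴ + 8⁴ = 4179  — 4179 already appeared earlier.

4179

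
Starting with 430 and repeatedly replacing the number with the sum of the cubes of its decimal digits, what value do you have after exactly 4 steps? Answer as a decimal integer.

430 → 4³ + 3³ + 0³ = 64 + 27 + 0 = 91
91 → 9³ + 1³ = 729 + 1 = 730
730 → 7³ + 3³ + 0³ = 343 + 27 + 0 = 370
370 → 3³ + 7³ + 0³ = 27 + 343 + 0 = 370

370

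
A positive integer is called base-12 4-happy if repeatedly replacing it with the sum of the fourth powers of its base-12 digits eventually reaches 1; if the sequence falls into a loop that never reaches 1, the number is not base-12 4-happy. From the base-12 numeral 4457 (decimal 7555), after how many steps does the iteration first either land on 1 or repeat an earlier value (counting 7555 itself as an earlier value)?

7555 = (4,4,5,7)_12 → 4⁴ + 4⁴ + 5⁴ + 7⁴ = 3538
3538 = (2,0,6,10)_12 → 2⁴ + 0⁴ + 6⁴ + 10⁴ = 11312
11312 = (6,6,6,8)_12 → 6⁴ + 6⁴ + 6⁴ + 8⁴ = 7984
7984 = (4,7,5,4)_12 → 4⁴ + 7⁴ + 5⁴ + 4⁴ = 3538  — 3538 repeats.
That took 4 steps.

4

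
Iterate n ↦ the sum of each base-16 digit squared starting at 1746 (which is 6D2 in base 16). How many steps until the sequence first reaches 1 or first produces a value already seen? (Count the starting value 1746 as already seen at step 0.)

1746 = (6,13,2)_16 → 6² + 13² + 2² = 36 + 169 + 4 = 209
209 = (13,1)_16 → 13² + 1² = 169 + 1 = 170
170 = (10,10)_16 → 10² + 10² = 100 + 100 = 200
200 = (12,8)_16 → 12² + 8² = 144 + 64 = 208
208 = (13,0)_16 → 13² + 0² = 169 + 0 = 169
169 = (10,9)_16 → 10² + 9² = 100 + 81 = 181
181 = (11,5)_16 → 11² + 5² = 121 + 25 = 146
146 = (9,2)_16 → 9² + 2² = 81 + 4 = 85
85 = (5,5)_16 → 5² + 5² = 25 + 25 = 50
50 = (3,2)_16 → 3² + 2² = 9 + 4 = 13
13 = (13)_16 → 13² = 169  — 169 repeats.
That took 11 steps.

11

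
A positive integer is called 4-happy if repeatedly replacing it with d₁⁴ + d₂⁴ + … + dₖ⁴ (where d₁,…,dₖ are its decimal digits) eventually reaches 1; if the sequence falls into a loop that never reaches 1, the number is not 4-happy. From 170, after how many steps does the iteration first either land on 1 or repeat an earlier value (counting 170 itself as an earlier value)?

4

170 → 2402
2402 → 288
288 → 8208
8208 → 8208  — 8208 repeats.
That took 4 steps.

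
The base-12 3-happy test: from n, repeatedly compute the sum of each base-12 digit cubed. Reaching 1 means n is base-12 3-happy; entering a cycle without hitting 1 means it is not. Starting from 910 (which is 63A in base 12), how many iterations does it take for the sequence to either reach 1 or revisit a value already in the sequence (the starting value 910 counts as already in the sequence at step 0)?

910 = (6,3,10)_12 → 6³ + 3³ + 10³ = 216 + 27 + 1000 = 1243
1243 = (8,7,7)_12 → 8³ + 7³ + 7³ = 512 + 343 + 343 = 1198
1198 = (8,3,10)_12 → 8³ + 3³ + 10³ = 512 + 27 + 1000 = 1539
1539 = (10,8,3)_12 → 10³ + 8³ + 3³ = 1000 + 512 + 27 = 1539  — 1539 repeats.
That took 4 steps.

4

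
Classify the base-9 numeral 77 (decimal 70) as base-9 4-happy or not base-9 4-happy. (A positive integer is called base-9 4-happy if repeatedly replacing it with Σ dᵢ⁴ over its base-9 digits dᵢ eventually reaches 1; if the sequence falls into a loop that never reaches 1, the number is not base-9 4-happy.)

not base-9 4-happy

70 = (7,7)_9 → 7⁴ + 7⁴ = 4802
4802 = (6,5,2,5)_9 → 6⁴ + 5⁴ + 2⁴ + 5⁴ = 2562
2562 = (3,4,5,6)_9 → 3⁴ + 4⁴ + 5⁴ + 6⁴ = 2258
2258 = (3,0,7,8)_9 → 3⁴ + 0⁴ + 7⁴ + 8⁴ = 6578
6578 = (1,0,0,1,8)_9 → 1⁴ + 0⁴ + 0⁴ + 1⁴ + 8⁴ = 4098
4098 = (5,5,5,3)_9 → 5⁴ + 5⁴ + 5⁴ + 3⁴ = 1956
1956 = (2,6,1,3)_9 → 2⁴ + 6⁴ + 1⁴ + 3⁴ = 1394
1394 = (1,8,1,8)_9 → 1⁴ + 8⁴ + 1⁴ + 8⁴ = 8194
8194 = (1,2,2,1,4)_9 → 1⁴ + 2⁴ + 2⁴ + 1⁴ + 4⁴ = 290
290 = (3,5,2)_9 → 3⁴ + 5⁴ + 2⁴ = 722
722 = (8,8,2)_9 → 8⁴ + 8⁴ + 2⁴ = 8208
8208 = (1,2,2,3,0)_9 → 1⁴ + 2⁴ + 2⁴ + 3⁴ + 0⁴ = 114
114 = (1,3,6)_9 → 1⁴ + 3⁴ + 6⁴ = 1378
1378 = (1,8,0,1)_9 → 1⁴ + 8⁴ + 0⁴ + 1⁴ = 4098  — 4098 already seen; the sequence cycles without reaching 1.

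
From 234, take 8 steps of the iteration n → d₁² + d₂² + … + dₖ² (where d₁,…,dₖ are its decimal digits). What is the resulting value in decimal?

16

234 → 29
29 → 85
85 → 89
89 → 145
145 → 42
42 → 20
20 → 4
4 → 16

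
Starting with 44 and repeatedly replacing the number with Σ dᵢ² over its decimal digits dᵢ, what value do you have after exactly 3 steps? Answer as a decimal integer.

10

44 → 32
32 → 13
13 → 10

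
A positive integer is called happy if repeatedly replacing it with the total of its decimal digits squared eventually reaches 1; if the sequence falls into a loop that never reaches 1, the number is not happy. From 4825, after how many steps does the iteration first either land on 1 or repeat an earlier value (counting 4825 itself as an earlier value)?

4825 → 4² + 8² + 2² + 5² = 16 + 64 + 4 + 25 = 109
109 → 1² + 0² + 9² = 1 + 0 + 81 = 82
82 → 8² + 2² = 64 + 4 = 68
68 → 6² + 8² = 36 + 64 = 100
100 → 1² + 0² + 0² = 1 + 0 + 0 = 1  — reached 1.
That took 5 steps.

5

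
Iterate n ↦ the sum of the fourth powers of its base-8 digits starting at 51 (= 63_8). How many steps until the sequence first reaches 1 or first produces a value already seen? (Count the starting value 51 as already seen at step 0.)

8

51 = (6,3)_8 → 6⁴ + 3⁴ = 1296 + 81 = 1377
1377 = (2,5,4,1)_8 → 2⁴ + 5⁴ + 4⁴ + 1⁴ = 16 + 625 + 256 + 1 = 898
898 = (1,6,0,2)_8 → 1⁴ + 6⁴ + 0⁴ + 2⁴ = 1 + 1296 + 0 + 16 = 1313
1313 = (2,4,4,1)_8 → 2⁴ + 4⁴ + 4⁴ + 1⁴ = 16 + 256 + 256 + 1 = 529
529 = (1,0,2,1)_8 → 1⁴ + 0⁴ + 2⁴ + 1⁴ = 1 + 0 + 16 + 1 = 18
18 = (2,2)_8 → 2⁴ + 2⁴ = 16 + 16 = 32
32 = (4,0)_8 → 4⁴ + 0⁴ = 256 + 0 = 256
256 = (4,0,0)_8 → 4⁴ + 0⁴ + 0⁴ = 256 + 0 + 0 = 256  — 256 repeats.
That took 8 steps.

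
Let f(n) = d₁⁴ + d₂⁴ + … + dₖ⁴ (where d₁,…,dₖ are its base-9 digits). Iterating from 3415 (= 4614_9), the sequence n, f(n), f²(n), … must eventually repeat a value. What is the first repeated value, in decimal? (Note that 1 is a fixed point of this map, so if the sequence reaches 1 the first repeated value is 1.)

353

3415 = (4,6,1,4)_9 → 4⁴ + 6⁴ + 1⁴ + 4⁴ = 1809
1809 = (2,4,3,0)_9 → 2⁴ + 4⁴ + 3⁴ + 0⁴ = 353
353 = (4,3,2)_9 → 4⁴ + 3⁴ + 2⁴ = 353  — 353 already appeared earlier.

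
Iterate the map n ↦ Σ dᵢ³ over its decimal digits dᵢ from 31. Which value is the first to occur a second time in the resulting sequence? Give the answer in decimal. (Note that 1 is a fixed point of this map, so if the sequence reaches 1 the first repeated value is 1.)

133

31 → 3³ + 1³ = 27 + 1 = 28
28 → 2³ + 8³ = 8 + 512 = 520
520 → 5³ + 2³ + 0³ = 125 + 8 + 0 = 133
133 → 1³ + 3³ + 3³ = 1 + 27 + 27 = 55
55 → 5³ + 5³ = 125 + 125 = 250
250 → 2³ + 5³ + 0³ = 8 + 125 + 0 = 133  — 133 already appeared earlier.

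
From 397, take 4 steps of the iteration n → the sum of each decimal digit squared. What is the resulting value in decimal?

397 → 3² + 9² + 7² = 139
139 → 1² + 3² + 9² = 91
91 → 9² + 1² = 82
82 → 8² + 2² = 68

68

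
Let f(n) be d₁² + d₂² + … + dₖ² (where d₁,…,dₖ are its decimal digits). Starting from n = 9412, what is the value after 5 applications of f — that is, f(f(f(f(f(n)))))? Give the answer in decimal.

9412 → 9² + 4² + 1² + 2² = 102
102 → 1² + 0² + 2² = 5
5 → 5² = 25
25 → 2² + 5² = 29
29 → 2² + 9² = 85

85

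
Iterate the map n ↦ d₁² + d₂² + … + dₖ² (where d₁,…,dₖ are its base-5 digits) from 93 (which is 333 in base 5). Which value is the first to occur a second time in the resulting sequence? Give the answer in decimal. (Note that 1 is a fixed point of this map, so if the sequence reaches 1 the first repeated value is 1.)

1

93 = (3,3,3)_5 → 3² + 3² + 3² = 27
27 = (1,0,2)_5 → 1² + 0² + 2² = 5
5 = (1,0)_5 → 1² + 0² = 1  — reached the fixed point 1.
1 → 1, so 1 is the first repeated value.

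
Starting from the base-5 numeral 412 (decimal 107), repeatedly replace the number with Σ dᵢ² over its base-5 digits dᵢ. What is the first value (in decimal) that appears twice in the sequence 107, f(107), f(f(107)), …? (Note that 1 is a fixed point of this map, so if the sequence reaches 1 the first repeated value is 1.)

107 = (4,1,2)_5 → 4² + 1² + 2² = 16 + 1 + 4 = 21
21 = (4,1)_5 → 4² + 1² = 16 + 1 = 17
17 = (3,2)_5 → 3² + 2² = 9 + 4 = 13
13 = (2,3)_5 → 2² + 3² = 4 + 9 = 13  — 13 already appeared earlier.

13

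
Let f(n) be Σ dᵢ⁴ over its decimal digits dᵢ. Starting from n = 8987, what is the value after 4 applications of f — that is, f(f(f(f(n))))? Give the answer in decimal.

7329

8987 → 17154
17154 → 3284
3284 → 4449
4449 → 7329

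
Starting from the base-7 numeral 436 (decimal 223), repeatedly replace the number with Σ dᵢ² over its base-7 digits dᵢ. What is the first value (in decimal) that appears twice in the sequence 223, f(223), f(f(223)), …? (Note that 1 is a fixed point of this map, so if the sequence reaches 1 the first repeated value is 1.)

45

223 = (4,3,6)_7 → 4² + 3² + 6² = 16 + 9 + 36 = 61
61 = (1,1,5)_7 → 1² + 1² + 5² = 1 + 1 + 25 = 27
27 = (3,6)_7 → 3² + 6² = 9 + 36 = 45
45 = (6,3)_7 → 6² + 3² = 36 + 9 = 45  — 45 already appeared earlier.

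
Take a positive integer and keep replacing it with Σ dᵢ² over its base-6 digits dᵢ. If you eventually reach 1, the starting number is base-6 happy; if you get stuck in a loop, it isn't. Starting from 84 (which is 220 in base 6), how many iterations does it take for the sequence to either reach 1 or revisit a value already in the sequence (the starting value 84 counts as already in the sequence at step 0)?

84 = (2,2,0)_6 → 2² + 2² + 0² = 4 + 4 + 0 = 8
8 = (1,2)_6 → 1² + 2² = 1 + 4 = 5
5 = (5)_6 → 5² = 25
25 = (4,1)_6 → 4² + 1² = 16 + 1 = 17
17 = (2,5)_6 → 2² + 5² = 4 + 25 = 29
29 = (4,5)_6 → 4² + 5² = 16 + 25 = 41
41 = (1,0,5)_6 → 1² + 0² + 5² = 1 + 0 + 25 = 26
26 = (4,2)_6 → 4² + 2² = 16 + 4 = 20
20 = (3,2)_6 → 3² + 2² = 9 + 4 = 13
13 = (2,1)_6 → 2² + 1² = 4 + 1 = 5  — 5 repeats.
That took 10 steps.

10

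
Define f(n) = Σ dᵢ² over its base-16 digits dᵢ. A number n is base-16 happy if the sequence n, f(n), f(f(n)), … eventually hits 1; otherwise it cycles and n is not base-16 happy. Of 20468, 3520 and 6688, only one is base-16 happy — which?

6688

20468: 20468 → 482 → 201 → 225 → 197 → 169 → 181 → 146 → 85 → 50 → 13 → 169  — repeats 169 (not base-16 happy)
3520: 3520 → 313 → 91 → 146 → 85 → 50 → 13 → 169 → 181 → 146  — repeats 146 (not base-16 happy)
6688: 6688 → 105 → 117 → 74 → 116 → 65 → 17 → 2 → 4 → 16 → 1  — reaches 1 (base-16 happy)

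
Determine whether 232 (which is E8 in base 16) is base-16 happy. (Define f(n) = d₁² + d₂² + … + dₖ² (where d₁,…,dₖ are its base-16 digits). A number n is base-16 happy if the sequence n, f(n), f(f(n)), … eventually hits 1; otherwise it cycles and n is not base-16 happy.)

232 = (14,8)_16 → 14² + 8² = 260
260 = (1,0,4)_16 → 1² + 0² + 4² = 17
17 = (1,1)_16 → 1² + 1² = 2
2 = (2)_16 → 2² = 4
4 = (4)_16 → 4² = 16
16 = (1,0)_16 → 1² + 0² = 1  — reached 1.

base-16 happy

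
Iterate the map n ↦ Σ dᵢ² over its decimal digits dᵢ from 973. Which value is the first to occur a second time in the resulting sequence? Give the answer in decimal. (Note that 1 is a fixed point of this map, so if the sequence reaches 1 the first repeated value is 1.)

973 → 139
139 → 91
91 → 82
82 → 68
68 → 100
100 → 1  — reached the fixed point 1.
1 → 1, so 1 is the first repeated value.

1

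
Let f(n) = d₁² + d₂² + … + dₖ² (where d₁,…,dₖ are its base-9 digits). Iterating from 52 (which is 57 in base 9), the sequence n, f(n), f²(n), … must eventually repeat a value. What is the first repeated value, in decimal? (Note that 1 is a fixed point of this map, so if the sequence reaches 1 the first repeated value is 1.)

52 = (5,7)_9 → 5² + 7² = 74
74 = (8,2)_9 → 8² + 2² = 68
68 = (7,5)_9 → 7² + 5² = 74  — 74 already appeared earlier.

74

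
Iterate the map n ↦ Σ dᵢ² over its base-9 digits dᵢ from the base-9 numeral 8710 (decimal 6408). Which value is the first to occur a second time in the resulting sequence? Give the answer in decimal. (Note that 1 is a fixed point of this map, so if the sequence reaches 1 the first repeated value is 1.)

6408 = (8,7,1,0)_9 → 8² + 7² + 1² + 0² = 114
114 = (1,3,6)_9 → 1² + 3² + 6² = 46
46 = (5,1)_9 → 5² + 1² = 26
26 = (2,8)_9 → 2² + 8² = 68
68 = (7,5)_9 → 7² + 5² = 74
74 = (8,2)_9 → 8² + 2² = 68  — 68 already appeared earlier.

68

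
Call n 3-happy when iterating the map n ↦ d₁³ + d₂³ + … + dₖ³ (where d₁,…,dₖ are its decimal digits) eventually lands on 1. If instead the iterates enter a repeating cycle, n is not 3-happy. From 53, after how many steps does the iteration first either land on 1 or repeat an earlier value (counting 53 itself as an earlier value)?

53 → 152
152 → 134
134 → 92
92 → 737
737 → 713
713 → 371
371 → 371  — 371 repeats.
That took 7 steps.

7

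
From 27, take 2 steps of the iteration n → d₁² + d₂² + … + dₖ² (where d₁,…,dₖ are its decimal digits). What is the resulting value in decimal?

34

27 → 2² + 7² = 53
53 → 5² + 3² = 34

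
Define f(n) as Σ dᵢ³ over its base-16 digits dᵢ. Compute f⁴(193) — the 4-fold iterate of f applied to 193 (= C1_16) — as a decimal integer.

193 = (12,1)_16 → 12³ + 1³ = 1729
1729 = (6,12,1)_16 → 6³ + 12³ + 1³ = 1945
1945 = (7,9,9)_16 → 7³ + 9³ + 9³ = 1801
1801 = (7,0,9)_16 → 7³ + 0³ + 9³ = 1072

1072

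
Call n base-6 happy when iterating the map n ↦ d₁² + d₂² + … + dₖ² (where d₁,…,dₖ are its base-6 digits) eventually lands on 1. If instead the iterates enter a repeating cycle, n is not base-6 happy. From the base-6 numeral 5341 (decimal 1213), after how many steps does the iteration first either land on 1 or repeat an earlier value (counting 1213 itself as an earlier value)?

1213 = (5,3,4,1)_6 → 5² + 3² + 4² + 1² = 51
51 = (1,2,3)_6 → 1² + 2² + 3² = 14
14 = (2,2)_6 → 2² + 2² = 8
8 = (1,2)_6 → 1² + 2² = 5
5 = (5)_6 → 5² = 25
25 = (4,1)_6 → 4² + 1² = 17
17 = (2,5)_6 → 2² + 5² = 29
29 = (4,5)_6 → 4² + 5² = 41
41 = (1,0,5)_6 → 1² + 0² + 5² = 26
26 = (4,2)_6 → 4² + 2² = 20
20 = (3,2)_6 → 3² + 2² = 13
13 = (2,1)_6 → 2² + 1² = 5  — 5 repeats.
That took 12 steps.

12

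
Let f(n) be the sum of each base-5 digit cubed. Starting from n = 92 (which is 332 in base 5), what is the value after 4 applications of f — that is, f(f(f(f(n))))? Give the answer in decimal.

28

92 = (3,3,2)_5 → 3³ + 3³ + 2³ = 27 + 27 + 8 = 62
62 = (2,2,2)_5 → 2³ + 2³ + 2³ = 8 + 8 + 8 = 24
24 = (4,4)_5 → 4³ + 4³ = 64 + 64 = 128
128 = (1,0,0,3)_5 → 1³ + 0³ + 0³ + 3³ = 1 + 0 + 0 + 27 = 28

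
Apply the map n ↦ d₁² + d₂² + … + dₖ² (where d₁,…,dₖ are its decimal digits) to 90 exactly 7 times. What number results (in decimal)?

145

90 → 9² + 0² = 81 + 0 = 81
81 → 8² + 1² = 64 + 1 = 65
65 → 6² + 5² = 36 + 25 = 61
61 → 6² + 1² = 36 + 1 = 37
37 → 3² + 7² = 9 + 49 = 58
58 → 5² + 8² = 25 + 64 = 89
89 → 8² + 9² = 64 + 81 = 145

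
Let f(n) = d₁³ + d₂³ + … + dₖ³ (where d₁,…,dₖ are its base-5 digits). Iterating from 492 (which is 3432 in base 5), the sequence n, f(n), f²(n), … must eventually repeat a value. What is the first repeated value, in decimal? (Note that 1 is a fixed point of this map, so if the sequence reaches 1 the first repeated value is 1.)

28

492 = (3,4,3,2)_5 → 126
126 = (1,0,0,1)_5 → 2
2 = (2)_5 → 8
8 = (1,3)_5 → 28
28 = (1,0,3)_5 → 28  — 28 already appeared earlier.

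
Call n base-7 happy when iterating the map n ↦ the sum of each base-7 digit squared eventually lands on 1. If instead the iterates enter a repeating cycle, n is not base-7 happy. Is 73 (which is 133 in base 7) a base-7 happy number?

not base-7 happy

73 = (1,3,3)_7 → 1² + 3² + 3² = 19
19 = (2,5)_7 → 2² + 5² = 29
29 = (4,1)_7 → 4² + 1² = 17
17 = (2,3)_7 → 2² + 3² = 13
13 = (1,6)_7 → 1² + 6² = 37
37 = (5,2)_7 → 5² + 2² = 29  — 29 already seen; the sequence cycles without reaching 1.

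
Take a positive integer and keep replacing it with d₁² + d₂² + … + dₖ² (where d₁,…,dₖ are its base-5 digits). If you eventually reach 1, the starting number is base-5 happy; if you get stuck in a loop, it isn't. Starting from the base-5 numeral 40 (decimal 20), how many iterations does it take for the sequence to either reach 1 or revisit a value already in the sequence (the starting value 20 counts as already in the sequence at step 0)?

4

20 = (4,0)_5 → 4² + 0² = 16 + 0 = 16
16 = (3,1)_5 → 3² + 1² = 9 + 1 = 10
10 = (2,0)_5 → 2² + 0² = 4 + 0 = 4
4 = (4)_5 → 4² = 16  — 16 repeats.
That took 4 steps.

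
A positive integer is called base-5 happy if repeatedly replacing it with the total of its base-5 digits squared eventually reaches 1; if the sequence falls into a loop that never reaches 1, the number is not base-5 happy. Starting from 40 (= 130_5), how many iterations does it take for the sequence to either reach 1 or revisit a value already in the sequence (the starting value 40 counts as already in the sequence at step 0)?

40 = (1,3,0)_5 → 1² + 3² + 0² = 10
10 = (2,0)_5 → 2² + 0² = 4
4 = (4)_5 → 4² = 16
16 = (3,1)_5 → 3² + 1² = 10  — 10 repeats.
That took 4 steps.

4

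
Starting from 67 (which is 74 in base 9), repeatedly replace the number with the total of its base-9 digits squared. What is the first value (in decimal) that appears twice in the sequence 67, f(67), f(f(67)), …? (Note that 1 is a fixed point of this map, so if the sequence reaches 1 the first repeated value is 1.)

67 = (7,4)_9 → 7² + 4² = 65
65 = (7,2)_9 → 7² + 2² = 53
53 = (5,8)_9 → 5² + 8² = 89
89 = (1,0,8)_9 → 1² + 0² + 8² = 65  — 65 already appeared earlier.

65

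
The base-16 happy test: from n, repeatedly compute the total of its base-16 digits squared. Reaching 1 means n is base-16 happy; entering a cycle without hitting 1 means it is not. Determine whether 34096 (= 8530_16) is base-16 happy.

34096 = (8,5,3,0)_16 → 8² + 5² + 3² + 0² = 98
98 = (6,2)_16 → 6² + 2² = 40
40 = (2,8)_16 → 2² + 8² = 68
68 = (4,4)_16 → 4² + 4² = 32
32 = (2,0)_16 → 2² + 0² = 4
4 = (4)_16 → 4² = 16
16 = (1,0)_16 → 1² + 0² = 1  — reached 1.

base-16 happy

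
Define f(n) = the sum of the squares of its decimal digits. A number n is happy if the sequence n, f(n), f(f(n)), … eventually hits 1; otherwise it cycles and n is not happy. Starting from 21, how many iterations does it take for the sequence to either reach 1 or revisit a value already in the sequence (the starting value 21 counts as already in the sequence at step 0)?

13

21 → 2² + 1² = 4 + 1 = 5
5 → 5² = 25
25 → 2² + 5² = 4 + 25 = 29
29 → 2² + 9² = 4 + 81 = 85
85 → 8² + 5² = 64 + 25 = 89
89 → 8² + 9² = 64 + 81 = 145
145 → 1² + 4² + 5² = 1 + 16 + 25 = 42
42 → 4² + 2² = 16 + 4 = 20
20 → 2² + 0² = 4 + 0 = 4
4 → 4² = 16
16 → 1² + 6² = 1 + 36 = 37
37 → 3² + 7² = 9 + 49 = 58
58 → 5² + 8² = 25 + 64 = 89  — 89 repeats.
That took 13 steps.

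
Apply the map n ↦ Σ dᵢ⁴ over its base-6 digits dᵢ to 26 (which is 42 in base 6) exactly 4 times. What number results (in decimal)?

26 = (4,2)_6 → 4⁴ + 2⁴ = 256 + 16 = 272
272 = (1,1,3,2)_6 → 1⁴ + 1⁴ + 3⁴ + 2⁴ = 1 + 1 + 81 + 16 = 99
99 = (2,4,3)_6 → 2⁴ + 4⁴ + 3⁴ = 16 + 256 + 81 = 353
353 = (1,3,4,5)_6 → 1⁴ + 3⁴ + 4⁴ + 5⁴ = 1 + 81 + 256 + 625 = 963

963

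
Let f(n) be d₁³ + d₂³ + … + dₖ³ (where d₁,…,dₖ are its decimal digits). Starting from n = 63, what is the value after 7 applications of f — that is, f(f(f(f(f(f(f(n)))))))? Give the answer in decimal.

153

63 → 6³ + 3³ = 243
243 → 2³ + 4³ + 3³ = 99
99 → 9³ + 9³ = 1458
1458 → 1³ + 4³ + 5³ + 8³ = 702
702 → 7³ + 0³ + 2³ = 351
351 → 3³ + 5³ + 1³ = 153
153 → 1³ + 5³ + 3³ = 153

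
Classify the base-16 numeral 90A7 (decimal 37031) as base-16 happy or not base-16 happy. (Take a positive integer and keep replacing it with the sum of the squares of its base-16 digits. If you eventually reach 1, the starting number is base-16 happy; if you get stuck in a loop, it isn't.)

37031 = (9,0,10,7)_16 → 230
230 = (14,6)_16 → 232
232 = (14,8)_16 → 260
260 = (1,0,4)_16 → 17
17 = (1,1)_16 → 2
2 = (2)_16 → 4
4 = (4)_16 → 16
16 = (1,0)_16 → 1  — reached 1.

base-16 happy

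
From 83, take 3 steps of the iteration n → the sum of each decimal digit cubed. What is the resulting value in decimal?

83 → 8³ + 3³ = 512 + 27 = 539
539 → 5³ + 3³ + 9³ = 125 + 27 + 729 = 881
881 → 8³ + 8³ + 1³ = 512 + 512 + 1 = 1025

1025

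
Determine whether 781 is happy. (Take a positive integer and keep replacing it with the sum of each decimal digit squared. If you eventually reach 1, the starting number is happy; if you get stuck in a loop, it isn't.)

not happy

781 → 114
114 → 18
18 → 65
65 → 61
61 → 37
37 → 58
58 → 89
89 → 145
145 → 42
42 → 20
20 → 4
4 → 16
16 → 37  — 37 already seen; the sequence cycles without reaching 1.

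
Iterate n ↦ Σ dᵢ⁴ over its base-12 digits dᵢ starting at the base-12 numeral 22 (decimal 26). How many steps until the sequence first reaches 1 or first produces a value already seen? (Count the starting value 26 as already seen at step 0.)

26 = (2,2)_12 → 2⁴ + 2⁴ = 32
32 = (2,8)_12 → 2⁴ + 8⁴ = 4112
4112 = (2,4,6,8)_12 → 2⁴ + 4⁴ + 6⁴ + 8⁴ = 5664
5664 = (3,3,4,0)_12 → 3⁴ + 3⁴ + 4⁴ + 0⁴ = 418
418 = (2,10,10)_12 → 2⁴ + 10⁴ + 10⁴ = 20016
20016 = (11,7,0,0)_12 → 11⁴ + 7⁴ + 0⁴ + 0⁴ = 17042
17042 = (9,10,4,2)_12 → 9⁴ + 10⁴ + 4⁴ + 2⁴ = 16833
16833 = (9,8,10,9)_12 → 9⁴ + 8⁴ + 10⁴ + 9⁴ = 27218
27218 = (1,3,9,0,2)_12 → 1⁴ + 3⁴ + 9⁴ + 0⁴ + 2⁴ = 6659
6659 = (3,10,2,11)_12 → 3⁴ + 10⁴ + 2⁴ + 11⁴ = 24738
24738 = (1,2,3,9,6)_12 → 1⁴ + 2⁴ + 3⁴ + 9⁴ + 6⁴ = 7955
7955 = (4,7,2,11)_12 → 4⁴ + 7⁴ + 2⁴ + 11⁴ = 17314
17314 = (10,0,2,10)_12 → 10⁴ + 0⁴ + 2⁴ + 10⁴ = 20016  — 20016 repeats.
That took 13 steps.

13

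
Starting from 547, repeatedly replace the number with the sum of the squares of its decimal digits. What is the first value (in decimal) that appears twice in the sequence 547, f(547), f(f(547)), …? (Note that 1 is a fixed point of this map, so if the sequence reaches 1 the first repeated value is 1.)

37

547 → 5² + 4² + 7² = 90
90 → 9² + 0² = 81
81 → 8² + 1² = 65
65 → 6² + 5² = 61
61 → 6² + 1² = 37
37 → 3² + 7² = 58
58 → 5² + 8² = 89
89 → 8² + 9² = 145
145 → 1² + 4² + 5² = 42
42 → 4² + 2² = 20
20 → 2² + 0² = 4
4 → 4² = 16
16 → 1² + 6² = 37  — 37 already appeared earlier.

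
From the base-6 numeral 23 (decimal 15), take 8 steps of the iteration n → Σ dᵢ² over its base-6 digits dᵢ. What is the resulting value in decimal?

15 = (2,3)_6 → 2² + 3² = 4 + 9 = 13
13 = (2,1)_6 → 2² + 1² = 4 + 1 = 5
5 = (5)_6 → 5² = 25
25 = (4,1)_6 → 4² + 1² = 16 + 1 = 17
17 = (2,5)_6 → 2² + 5² = 4 + 25 = 29
29 = (4,5)_6 → 4² + 5² = 16 + 25 = 41
41 = (1,0,5)_6 → 1² + 0² + 5² = 1 + 0 + 25 = 26
26 = (4,2)_6 → 4² + 2² = 16 + 4 = 20

20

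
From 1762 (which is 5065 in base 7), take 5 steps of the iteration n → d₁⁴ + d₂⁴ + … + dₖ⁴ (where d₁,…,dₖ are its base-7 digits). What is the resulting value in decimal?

1938

1762 = (5,0,6,5)_7 → 5⁴ + 0⁴ + 6⁴ + 5⁴ = 625 + 0 + 1296 + 625 = 2546
2546 = (1,0,2,6,5)_7 → 1⁴ + 0⁴ + 2⁴ + 6⁴ + 5⁴ = 1 + 0 + 16 + 1296 + 625 = 1938
1938 = (5,4,3,6)_7 → 5⁴ + 4⁴ + 3⁴ + 6⁴ = 625 + 256 + 81 + 1296 = 2258
2258 = (6,4,0,4)_7 → 6⁴ + 4⁴ + 0⁴ + 4⁴ = 1296 + 256 + 0 + 256 = 1808
1808 = (5,1,6,2)_7 → 5⁴ + 1⁴ + 6⁴ + 2⁴ = 625 + 1 + 1296 + 16 = 1938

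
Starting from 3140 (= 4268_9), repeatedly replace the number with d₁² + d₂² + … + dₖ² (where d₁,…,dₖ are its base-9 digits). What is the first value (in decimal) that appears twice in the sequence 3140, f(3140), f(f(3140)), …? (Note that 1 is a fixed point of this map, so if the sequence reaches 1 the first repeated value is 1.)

68

3140 = (4,2,6,8)_9 → 4² + 2² + 6² + 8² = 120
120 = (1,4,3)_9 → 1² + 4² + 3² = 26
26 = (2,8)_9 → 2² + 8² = 68
68 = (7,5)_9 → 7² + 5² = 74
74 = (8,2)_9 → 8² + 2² = 68  — 68 already appeared earlier.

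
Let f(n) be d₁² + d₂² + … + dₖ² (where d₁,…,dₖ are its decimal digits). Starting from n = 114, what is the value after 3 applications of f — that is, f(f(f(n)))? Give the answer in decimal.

61

114 → 1² + 1² + 4² = 18
18 → 1² + 8² = 65
65 → 6² + 5² = 61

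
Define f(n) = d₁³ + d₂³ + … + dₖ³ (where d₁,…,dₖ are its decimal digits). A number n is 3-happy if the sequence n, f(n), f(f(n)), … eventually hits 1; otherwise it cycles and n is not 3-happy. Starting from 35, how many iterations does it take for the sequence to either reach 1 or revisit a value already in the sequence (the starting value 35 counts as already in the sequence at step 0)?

7

35 → 3³ + 5³ = 152
152 → 1³ + 5³ + 2³ = 134
134 → 1³ + 3³ + 4³ = 92
92 → 9³ + 2³ = 737
737 → 7³ + 3³ + 7³ = 713
713 → 7³ + 1³ + 3³ = 371
371 → 3³ + 7³ + 1³ = 371  — 371 repeats.
That took 7 steps.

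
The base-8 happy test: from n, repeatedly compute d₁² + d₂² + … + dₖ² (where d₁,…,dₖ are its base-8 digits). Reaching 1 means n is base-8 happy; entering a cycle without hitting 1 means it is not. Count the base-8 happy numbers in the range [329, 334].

329: 329 → 27 → 18 → 8 → 1  (reaches 1)
330: 330 → 30 → 45 → 50 → 40 → 25 → 10 → 5 → 25  (repeats 25)
331: 331 → 35 → 25 → 10 → 5 → 25  (repeats 25)
332: 332 → 42 → 29 → 34 → 20 → 20  (repeats 20)
333: 333 → 51 → 45 → 50 → 40 → 25 → 10 → 5 → 25  (repeats 25)
334: 334 → 62 → 85 → 30 → 45 → 50 → 40 → 25 → 10 → 5 → 25  (repeats 25)
base-8 happy: 329

1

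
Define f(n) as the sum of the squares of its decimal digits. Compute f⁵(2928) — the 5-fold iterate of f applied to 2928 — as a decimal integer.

29

2928 → 2² + 9² + 2² + 8² = 4 + 81 + 4 + 64 = 153
153 → 1² + 5² + 3² = 1 + 25 + 9 = 35
35 → 3² + 5² = 9 + 25 = 34
34 → 3² + 4² = 9 + 16 = 25
25 → 2² + 5² = 4 + 25 = 29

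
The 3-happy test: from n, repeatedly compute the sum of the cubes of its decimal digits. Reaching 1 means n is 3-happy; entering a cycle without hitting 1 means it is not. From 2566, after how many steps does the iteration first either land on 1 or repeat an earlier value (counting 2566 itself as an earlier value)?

7

2566 → 2³ + 5³ + 6³ + 6³ = 8 + 125 + 216 + 216 = 565
565 → 5³ + 6³ + 5³ = 125 + 216 + 125 = 466
466 → 4³ + 6³ + 6³ = 64 + 216 + 216 = 496
496 → 4³ + 9³ + 6³ = 64 + 729 + 216 = 1009
1009 → 1³ + 0³ + 0³ + 9³ = 1 + 0 + 0 + 729 = 730
730 → 7³ + 3³ + 0³ = 343 + 27 + 0 = 370
370 → 3³ + 7³ + 0³ = 27 + 343 + 0 = 370  — 370 repeats.
That took 7 steps.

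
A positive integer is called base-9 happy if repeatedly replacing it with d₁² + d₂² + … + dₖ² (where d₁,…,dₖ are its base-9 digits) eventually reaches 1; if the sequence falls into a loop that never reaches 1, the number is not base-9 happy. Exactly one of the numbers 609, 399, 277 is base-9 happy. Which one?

609: 609 → 101 → 9 → 1  — reaches 1 (base-9 happy)
399: 399 → 89 → 65 → 53 → 89  — repeats 89 (not base-9 happy)
277: 277 → 67 → 65 → 53 → 89 → 65  — repeats 65 (not base-9 happy)

609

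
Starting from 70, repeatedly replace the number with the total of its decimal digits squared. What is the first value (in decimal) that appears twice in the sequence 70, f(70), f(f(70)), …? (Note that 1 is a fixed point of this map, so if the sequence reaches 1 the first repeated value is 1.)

1

70 → 7² + 0² = 49
49 → 4² + 9² = 97
97 → 9² + 7² = 130
130 → 1² + 3² + 0² = 10
10 → 1² + 0² = 1  — reached the fixed point 1.
1 → 1, so 1 is the first repeated value.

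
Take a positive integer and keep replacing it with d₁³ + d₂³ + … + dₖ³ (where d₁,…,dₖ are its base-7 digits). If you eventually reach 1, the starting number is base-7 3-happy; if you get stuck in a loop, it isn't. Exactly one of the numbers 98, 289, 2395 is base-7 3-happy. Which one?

2395

98: 98 → 8 → 2 → 8  — repeats 8 (not base-7 3-happy)
289: 289 → 349 → 217 → 91 → 217  — repeats 217 (not base-7 3-happy)
2395: 2395 → 649 → 343 → 1  — reaches 1 (base-7 3-happy)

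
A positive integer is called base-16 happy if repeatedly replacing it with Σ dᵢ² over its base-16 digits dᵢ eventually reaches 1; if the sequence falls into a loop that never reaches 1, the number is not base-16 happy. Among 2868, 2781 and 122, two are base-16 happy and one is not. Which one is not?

2868

2868: 2868 → 146 → 85 → 50 → 13 → 169 → 181 → 146  — repeats 146 (not base-16 happy)
2781: 2781 → 438 → 158 → 277 → 27 → 122 → 149 → 106 → 136 → 128 → 64 → 16 → 1  — reaches 1 (base-16 happy)
122: 122 → 149 → 106 → 136 → 128 → 64 → 16 → 1  — reaches 1 (base-16 happy)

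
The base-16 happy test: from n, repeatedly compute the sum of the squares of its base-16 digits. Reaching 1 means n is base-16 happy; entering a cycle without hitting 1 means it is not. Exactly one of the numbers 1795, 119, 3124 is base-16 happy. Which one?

119

1795: 1795 → 58 → 109 → 205 → 313 → 91 → 146 → 85 → 50 → 13 → 169 → 181 → 146  — repeats 146 (not base-16 happy)
119: 119 → 98 → 40 → 68 → 32 → 4 → 16 → 1  — reaches 1 (base-16 happy)
3124: 3124 → 169 → 181 → 146 → 85 → 50 → 13 → 169  — repeats 169 (not base-16 happy)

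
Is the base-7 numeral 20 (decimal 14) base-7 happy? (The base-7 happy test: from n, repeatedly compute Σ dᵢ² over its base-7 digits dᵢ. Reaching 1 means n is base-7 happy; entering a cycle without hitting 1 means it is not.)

14 = (2,0)_7 → 4
4 = (4)_7 → 16
16 = (2,2)_7 → 8
8 = (1,1)_7 → 2
2 = (2)_7 → 4  — 4 already seen; the sequence cycles without reaching 1.

not base-7 happy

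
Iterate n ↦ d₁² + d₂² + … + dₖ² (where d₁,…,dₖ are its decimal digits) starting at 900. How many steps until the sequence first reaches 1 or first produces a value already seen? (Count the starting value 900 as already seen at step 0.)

900 → 9² + 0² + 0² = 81 + 0 + 0 = 81
81 → 8² + 1² = 64 + 1 = 65
65 → 6² + 5² = 36 + 25 = 61
61 → 6² + 1² = 36 + 1 = 37
37 → 3² + 7² = 9 + 49 = 58
58 → 5² + 8² = 25 + 64 = 89
89 → 8² + 9² = 64 + 81 = 145
145 → 1² + 4² + 5² = 1 + 16 + 25 = 42
42 → 4² + 2² = 16 + 4 = 20
20 → 2² + 0² = 4 + 0 = 4
4 → 4² = 16
16 → 1² + 6² = 1 + 36 = 37  — 37 repeats.
That took 12 steps.

12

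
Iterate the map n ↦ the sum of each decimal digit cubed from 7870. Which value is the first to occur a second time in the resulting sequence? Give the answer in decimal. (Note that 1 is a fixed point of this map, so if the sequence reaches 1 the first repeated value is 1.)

7870 → 7³ + 8³ + 7³ + 0³ = 1198
1198 → 1³ + 1³ + 9³ + 8³ = 1243
1243 → 1³ + 2³ + 4³ + 3³ = 100
100 → 1³ + 0³ + 0³ = 1  — reached the fixed point 1.
1 → 1, so 1 is the first repeated value.

1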